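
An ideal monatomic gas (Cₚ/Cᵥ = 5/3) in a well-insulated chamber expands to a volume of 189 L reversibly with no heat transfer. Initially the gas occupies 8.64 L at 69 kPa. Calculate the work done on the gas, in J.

P₂ = P₁(V₁/V₂)^γ = 69×(8.64/189)^(5/3) = 0.4033 kPa.
For a reversible adiabat, W_by_gas = (P₁V₁ − P₂V₂)/(γ−1).
W_by = (69000×0.00864 − 403.3×0.189) / (2/3) = 779.9 J.
W_on_gas = −W_by = -779.9 J.

W ≈ -780 J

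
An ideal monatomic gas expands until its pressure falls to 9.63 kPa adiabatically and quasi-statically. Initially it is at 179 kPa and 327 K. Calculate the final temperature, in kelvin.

Along an adiabat T P^((1−γ)/γ) is constant, so T₂ = T₁ (P₂/P₁)^((γ−1)/γ).
For a monatomic ideal gas γ = 5/3, so (γ−1)/γ = 2/5.
T₂ = 327 × (9.63/179)^(2/5) = 101.6 K.

T₂ ≈ 102 K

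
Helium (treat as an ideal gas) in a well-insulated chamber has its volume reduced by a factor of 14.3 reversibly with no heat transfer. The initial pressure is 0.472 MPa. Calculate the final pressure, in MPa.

P₂ ≈ 39.8 MPa

Since PV^γ is constant along a reversible adiabat, P₂ = P₁ (V₁/V₂)^γ.
For a monatomic ideal gas γ = 5/3.
P₂ = 0.472 × 14.3^(5/3) = 39.77 MPa.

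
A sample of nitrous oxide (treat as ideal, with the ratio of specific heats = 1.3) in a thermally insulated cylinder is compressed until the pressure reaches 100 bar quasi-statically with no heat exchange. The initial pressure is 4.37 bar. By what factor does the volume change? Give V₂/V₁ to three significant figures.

From PV^γ = const, V₂/V₁ = (P₁/P₂)^(1/γ).
V₂/V₁ = (4.37/100)^(0.769) = 0.08999.

V₂/V₁ ≈ 0.0900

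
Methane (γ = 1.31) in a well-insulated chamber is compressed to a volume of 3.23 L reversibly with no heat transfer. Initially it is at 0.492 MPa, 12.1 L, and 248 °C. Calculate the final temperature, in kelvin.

Adiabatic: T₁V₁^(γ−1) = T₂V₂^(γ−1) ⇒ T₂ = T₁ (V₁/V₂)^(γ−1).
T₁ = 248 °C = 521.1 K.
T₂ = 521.1 × (12.1/3.23)^(0.31) = 784.8 K.

T₂ ≈ 785 K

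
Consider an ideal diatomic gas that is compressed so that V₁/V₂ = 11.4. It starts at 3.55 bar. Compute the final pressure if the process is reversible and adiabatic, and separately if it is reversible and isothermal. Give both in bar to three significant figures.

For a diatomic ideal gas γ = 7/5.
Isothermal: P₂ = P₁(V₁/V₂) = 3.55×11.4 = 40.47 bar.
Adiabatic: P₂ = P₁(V₁/V₂)^γ = 3.55×11.4^(7/5) = 107.1 bar.

adiabatic: 107 bar; isothermal: 40.5 bar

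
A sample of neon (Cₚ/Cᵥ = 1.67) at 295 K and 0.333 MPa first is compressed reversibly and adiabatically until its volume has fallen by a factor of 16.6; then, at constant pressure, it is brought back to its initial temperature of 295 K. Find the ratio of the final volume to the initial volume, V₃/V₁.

V₃/V₁ ≈ 0.00917

Adiabatic step: V₂/V₁ = 0.06024; T₂ = T₁·16.6^(0.67) = 1938 K.
Isobaric step: V₃/V₂ = T₃/T₂ = 295/1938.
V₃/V₁ = (V₂/V₁)(V₃/V₂) = 0.06024 × (295/1938) = 0.009171.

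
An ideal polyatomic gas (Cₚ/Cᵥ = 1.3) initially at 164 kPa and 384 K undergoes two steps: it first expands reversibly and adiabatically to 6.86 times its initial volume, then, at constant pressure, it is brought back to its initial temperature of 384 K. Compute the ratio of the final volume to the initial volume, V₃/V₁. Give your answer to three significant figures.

V₃/V₁ ≈ 12.2

Adiabatic step: V₂/V₁ = 6.86; T₂ = T₁·(1/6.86)^(0.3) = 215.5 K.
Isobaric step: V₃/V₂ = T₃/T₂ = 384/215.5.
V₃/V₁ = (V₂/V₁)(V₃/V₂) = 6.86 × (384/215.5) = 12.22.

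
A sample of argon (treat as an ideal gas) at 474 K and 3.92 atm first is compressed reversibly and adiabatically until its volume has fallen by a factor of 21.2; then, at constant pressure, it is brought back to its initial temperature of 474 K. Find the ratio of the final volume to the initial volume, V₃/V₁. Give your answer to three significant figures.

V₃/V₁ ≈ 0.00616

For a monatomic ideal gas γ = 5/3.
Adiabatic step: V₂/V₁ = 0.04717; T₂ = T₁·21.2^(2/3) = 3631 K.
Isobaric step: V₃/V₂ = T₃/T₂ = 474/3631.
V₃/V₁ = (V₂/V₁)(V₃/V₂) = 0.04717 × (474/3631) = 0.006158.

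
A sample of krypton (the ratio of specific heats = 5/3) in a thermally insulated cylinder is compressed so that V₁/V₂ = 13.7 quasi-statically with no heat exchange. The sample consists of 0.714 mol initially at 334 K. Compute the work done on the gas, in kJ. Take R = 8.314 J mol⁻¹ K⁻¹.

For a reversible adiabat TV^(γ−1) is constant, so T₂ = T₁ (V₁/V₂)^(γ−1).
T₂ = 334 × 13.7^(2/3) = 1912 K.
Q = 0, so ΔU = W_on_gas = nCᵥΔT with Cᵥ = R/(γ−1) = 12.47 J/(mol·K).
ΔU = 0.714 × 12.47 × (1912 − 334) = 14050 J.

W ≈ 14.1 kJ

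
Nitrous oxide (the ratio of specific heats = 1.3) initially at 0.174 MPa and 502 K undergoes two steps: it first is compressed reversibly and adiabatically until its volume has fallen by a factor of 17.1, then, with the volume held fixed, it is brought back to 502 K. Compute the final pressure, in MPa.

P₃ ≈ 2.98 MPa

Adiabatic step (PV^γ = const): P₂ = 0.174×17.1^(1.3) = 6.973 MPa; T₂ = 502×17.1^(0.3) = 1177 K.
Isochoric: P₃ = P₂(T₃/T₂) = 6.973 × (502/1177) = 2.975 MPa.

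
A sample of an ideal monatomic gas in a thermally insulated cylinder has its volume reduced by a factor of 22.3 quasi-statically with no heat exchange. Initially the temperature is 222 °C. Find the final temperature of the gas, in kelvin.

T₂ ≈ 3920 K

For a reversible adiabat TV^(γ−1) is constant, so T₂ = T₁ (V₁/V₂)^(γ−1).
For a monatomic ideal gas γ = 5/3, so γ−1 = 2/3.
T₁ = 222 °C = 495.1 K.
T₂ = 495.1 × 22.3^(2/3) = 3923 K.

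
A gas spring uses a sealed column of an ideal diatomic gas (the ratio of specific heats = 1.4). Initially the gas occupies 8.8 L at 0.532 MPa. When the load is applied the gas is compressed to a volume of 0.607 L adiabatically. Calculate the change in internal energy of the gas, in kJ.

ΔU ≈ 22.4 kJ

P₂ = P₁(V₁/V₂)^γ = 0.532×(8.8/0.607)^(1.4) = 22.48 MPa.
For a reversible adiabat, W_by_gas = (P₁V₁ − P₂V₂)/(γ−1).
W_by = (532000×0.0088 − 2.248×10^7×0.000607) / (0.4) = -22400 J.
Q = 0 ⇒ ΔU = −W_by = 22400 J.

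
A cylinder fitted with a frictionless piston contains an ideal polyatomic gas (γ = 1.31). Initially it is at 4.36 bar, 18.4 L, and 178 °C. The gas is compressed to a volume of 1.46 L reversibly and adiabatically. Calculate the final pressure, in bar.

Since PV^γ is constant along a reversible adiabat, P₂ = P₁ (V₁/V₂)^γ.
P₂ = 4.36 × (18.4/1.46)^(1.31) = 120.5 bar.

P₂ ≈ 121 bar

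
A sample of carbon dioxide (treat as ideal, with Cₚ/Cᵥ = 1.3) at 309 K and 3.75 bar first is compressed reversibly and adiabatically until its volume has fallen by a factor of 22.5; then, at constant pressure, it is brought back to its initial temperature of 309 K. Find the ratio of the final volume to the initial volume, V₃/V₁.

V₃/V₁ ≈ 0.0175

Adiabatic step: V₂/V₁ = 0.04444; T₂ = T₁·22.5^(0.3) = 786.3 K.
Isobaric step: V₃/V₂ = T₃/T₂ = 309/786.3.
V₃/V₁ = (V₂/V₁)(V₃/V₂) = 0.04444 × (309/786.3) = 0.01746.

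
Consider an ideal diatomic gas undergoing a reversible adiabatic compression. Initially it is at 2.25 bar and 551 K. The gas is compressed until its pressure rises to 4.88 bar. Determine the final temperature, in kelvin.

Adiabatic: T₂/T₁ = (P₂/P₁)^((γ−1)/γ).
For a diatomic ideal gas γ = 7/5, so (γ−1)/γ = 2/7.
T₂ = 551 × (4.88/2.25)^(2/7) = 687.4 K.

T₂ ≈ 687 K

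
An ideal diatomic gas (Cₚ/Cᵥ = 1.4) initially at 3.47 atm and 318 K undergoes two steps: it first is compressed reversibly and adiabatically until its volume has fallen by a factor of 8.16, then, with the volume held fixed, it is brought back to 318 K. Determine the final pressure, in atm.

P₃ ≈ 28.3 atm

Adiabatic step (PV^γ = const): P₂ = 3.47×8.16^(1.4) = 65.57 atm; T₂ = 318×8.16^(0.4) = 736.4 K.
Isochoric: P₃ = P₂(T₃/T₂) = 65.57 × (318/736.4) = 28.32 atm.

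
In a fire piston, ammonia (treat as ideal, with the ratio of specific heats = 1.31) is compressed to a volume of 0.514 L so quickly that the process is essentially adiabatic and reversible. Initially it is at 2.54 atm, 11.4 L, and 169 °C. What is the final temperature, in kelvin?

Adiabatic: T₁V₁^(γ−1) = T₂V₂^(γ−1) ⇒ T₂ = T₁ (V₁/V₂)^(γ−1).
T₁ = 169 °C = 442.1 K.
T₂ = 442.1 × (11.4/0.514)^(0.31) = 1156 K.

T₂ ≈ 1160 K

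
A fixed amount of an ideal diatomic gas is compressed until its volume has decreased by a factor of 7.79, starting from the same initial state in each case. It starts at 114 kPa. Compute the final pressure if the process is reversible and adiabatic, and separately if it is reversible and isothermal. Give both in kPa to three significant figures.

adiabatic: 2020 kPa; isothermal: 888 kPa

For a diatomic ideal gas γ = 7/5.
Isothermal: P₂ = P₁(V₁/V₂) = 114×7.79 = 888.1 kPa.
Adiabatic: P₂ = P₁(V₁/V₂)^γ = 114×7.79^(7/5) = 2019 kPa.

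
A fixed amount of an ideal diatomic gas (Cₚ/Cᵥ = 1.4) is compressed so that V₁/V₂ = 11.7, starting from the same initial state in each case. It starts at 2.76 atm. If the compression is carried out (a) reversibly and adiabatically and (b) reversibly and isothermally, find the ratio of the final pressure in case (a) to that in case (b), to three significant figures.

P_adiabatic / P_isothermal ≈ 2.67

Isothermal: P_b = P₁(V₁/V₂) = 2.76×11.7.
Adiabatic: P_a = P₁(V₁/V₂)^γ = 2.76×11.7^(1.4).
P_a/P_b = (V₁/V₂)^(γ−1) = 11.7^(0.4) = 2.675.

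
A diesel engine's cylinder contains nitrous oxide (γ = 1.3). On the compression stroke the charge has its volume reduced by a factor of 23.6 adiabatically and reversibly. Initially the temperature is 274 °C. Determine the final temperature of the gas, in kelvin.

For a reversible adiabat TV^(γ−1) is constant, so T₂ = T₁ (V₁/V₂)^(γ−1).
T₁ = 274 °C = 547.1 K.
T₂ = 547.1 × 23.6^(0.3) = 1412 K.

T₂ ≈ 1410 K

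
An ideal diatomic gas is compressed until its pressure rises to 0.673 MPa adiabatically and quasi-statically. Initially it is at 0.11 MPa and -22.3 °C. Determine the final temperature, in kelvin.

Along an adiabat T P^((1−γ)/γ) is constant, so T₂ = T₁ (P₂/P₁)^((γ−1)/γ).
For a diatomic ideal gas γ = 7/5, so (γ−1)/γ = 2/7.
T₁ = -22.3 °C = 250.8 K.
T₂ = 250.8 × (0.673/0.11)^(2/7) = 420.9 K.

T₂ ≈ 421 K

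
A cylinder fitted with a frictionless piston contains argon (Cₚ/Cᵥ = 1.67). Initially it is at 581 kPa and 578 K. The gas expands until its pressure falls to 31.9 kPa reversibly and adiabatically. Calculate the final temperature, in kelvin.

T₂ ≈ 180 K

Adiabatic: T₂/T₁ = (P₂/P₁)^((γ−1)/γ).
T₂ = 578 × (31.9/581)^(0.401) = 180.4 K.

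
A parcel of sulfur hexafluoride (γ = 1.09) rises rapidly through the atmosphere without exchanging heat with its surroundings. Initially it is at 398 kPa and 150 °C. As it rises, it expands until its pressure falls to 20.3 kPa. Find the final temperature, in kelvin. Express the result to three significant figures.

T₂ ≈ 331 K

Adiabatic: T₂/T₁ = (P₂/P₁)^((γ−1)/γ).
T₁ = 150 °C = 423.1 K.
T₂ = 423.1 × (20.3/398)^(0.0826) = 331 K.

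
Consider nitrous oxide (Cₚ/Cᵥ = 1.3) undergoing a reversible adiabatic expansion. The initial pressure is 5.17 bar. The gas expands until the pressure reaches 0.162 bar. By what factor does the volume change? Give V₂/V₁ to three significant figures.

V₂/V₁ ≈ 14.4

From PV^γ = const, V₂/V₁ = (P₁/P₂)^(1/γ).
V₂/V₁ = (5.17/0.162)^(0.769) = 14.35.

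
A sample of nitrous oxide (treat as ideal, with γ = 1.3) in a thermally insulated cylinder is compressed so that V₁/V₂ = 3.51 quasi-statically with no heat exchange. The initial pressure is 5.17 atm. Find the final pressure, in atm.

P₂ ≈ 26.4 atm

Adiabatic: P₁V₁^γ = P₂V₂^γ ⇒ P₂ = P₁ (V₁/V₂)^γ.
P₂ = 5.17 × 3.51^(1.3) = 26.45 atm.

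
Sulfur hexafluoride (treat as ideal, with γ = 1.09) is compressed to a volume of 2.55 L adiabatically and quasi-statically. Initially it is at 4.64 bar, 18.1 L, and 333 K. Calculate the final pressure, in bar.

P₂ ≈ 39.3 bar

Adiabatic: P₁V₁^γ = P₂V₂^γ ⇒ P₂ = P₁ (V₁/V₂)^γ.
P₂ = 4.64 × (18.1/2.55)^(1.09) = 39.29 bar.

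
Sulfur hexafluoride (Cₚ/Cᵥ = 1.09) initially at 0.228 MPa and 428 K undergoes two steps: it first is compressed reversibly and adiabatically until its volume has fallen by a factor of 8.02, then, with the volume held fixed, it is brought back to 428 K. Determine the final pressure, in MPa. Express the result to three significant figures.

Adiabatic step (PV^γ = const): P₂ = 0.228×8.02^(1.09) = 2.205 MPa; T₂ = 428×8.02^(0.09) = 516.2 K.
Isochoric: P₃ = P₂(T₃/T₂) = 2.205 × (428/516.2) = 1.829 MPa.

P₃ ≈ 1.83 MPa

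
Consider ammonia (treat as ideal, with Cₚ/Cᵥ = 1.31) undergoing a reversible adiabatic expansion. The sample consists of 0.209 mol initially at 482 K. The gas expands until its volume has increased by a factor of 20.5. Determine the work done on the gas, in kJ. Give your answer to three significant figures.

W ≈ -1.64 kJ

Adiabatic: T₁V₁^(γ−1) = T₂V₂^(γ−1) ⇒ T₂ = T₁ (V₁/V₂)^(γ−1).
T₂ = 482 × (1/20.5)^(0.31) = 189 K.
Q = 0, so ΔU = W_on_gas = nCᵥΔT with Cᵥ = R/(γ−1) = 26.82 J/(mol·K).
ΔU = 0.209 × 26.82 × (189 − 482) = -1642 J.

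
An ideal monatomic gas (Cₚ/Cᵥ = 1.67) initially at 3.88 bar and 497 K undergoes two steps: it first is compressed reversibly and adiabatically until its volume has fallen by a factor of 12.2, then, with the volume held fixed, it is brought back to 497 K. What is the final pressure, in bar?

Adiabatic step (PV^γ = const): P₂ = 3.88×12.2^(1.67) = 253 bar; T₂ = 497×12.2^(0.67) = 2656 K.
Isochoric: P₃ = P₂(T₃/T₂) = 253 × (497/2656) = 47.34 bar.

P₃ ≈ 47.3 bar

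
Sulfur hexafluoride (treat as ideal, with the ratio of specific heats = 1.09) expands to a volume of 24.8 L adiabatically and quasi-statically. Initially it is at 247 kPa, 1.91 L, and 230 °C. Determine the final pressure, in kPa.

P₂ ≈ 15.1 kPa

Adiabatic: P₁V₁^γ = P₂V₂^γ ⇒ P₂ = P₁ (V₁/V₂)^γ.
P₂ = 247 × (1.91/24.8)^(1.09) = 15.1 kPa.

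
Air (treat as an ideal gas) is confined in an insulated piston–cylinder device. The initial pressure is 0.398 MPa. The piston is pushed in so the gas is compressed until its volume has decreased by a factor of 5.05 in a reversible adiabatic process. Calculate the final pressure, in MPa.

Adiabatic: P₁V₁^γ = P₂V₂^γ ⇒ P₂ = P₁ (V₁/V₂)^γ.
For a diatomic ideal gas γ = 7/5.
P₂ = 0.398 × 5.05^(7/5) = 3.841 MPa.

P₂ ≈ 3.84 MPa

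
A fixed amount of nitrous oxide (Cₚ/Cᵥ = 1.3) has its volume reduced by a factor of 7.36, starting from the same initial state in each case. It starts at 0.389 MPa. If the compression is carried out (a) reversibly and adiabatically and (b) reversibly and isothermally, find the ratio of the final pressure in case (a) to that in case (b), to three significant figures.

P_adiabatic / P_isothermal ≈ 1.82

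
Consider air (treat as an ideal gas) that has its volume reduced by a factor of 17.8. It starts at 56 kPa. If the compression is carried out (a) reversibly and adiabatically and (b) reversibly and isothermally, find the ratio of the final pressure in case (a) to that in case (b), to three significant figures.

For a diatomic ideal gas γ = 7/5.
Isothermal: P_b = P₁(V₁/V₂) = 56×17.8.
Adiabatic: P_a = P₁(V₁/V₂)^γ = 56×17.8^(7/5).
P_a/P_b = (V₁/V₂)^(γ−1) = 17.8^(2/5) = 3.164.

P_adiabatic / P_isothermal ≈ 3.16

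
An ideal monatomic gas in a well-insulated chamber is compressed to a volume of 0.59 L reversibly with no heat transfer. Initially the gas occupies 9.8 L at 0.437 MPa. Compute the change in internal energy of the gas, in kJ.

ΔU ≈ 35.4 kJ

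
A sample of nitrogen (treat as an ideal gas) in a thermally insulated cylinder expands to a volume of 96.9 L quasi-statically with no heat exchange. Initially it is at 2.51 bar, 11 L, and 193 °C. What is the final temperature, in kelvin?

T₂ ≈ 195 K

For a reversible adiabat TV^(γ−1) is constant, so T₂ = T₁ (V₁/V₂)^(γ−1).
γ = 7/5 for a diatomic ideal gas.
T₁ = 193 °C = 466.1 K.
T₂ = 466.1 × (11/96.9)^(2/5) = 195.2 K.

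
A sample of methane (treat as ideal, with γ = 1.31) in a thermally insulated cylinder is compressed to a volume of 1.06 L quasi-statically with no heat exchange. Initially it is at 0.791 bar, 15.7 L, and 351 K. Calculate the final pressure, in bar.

P₂ ≈ 27.0 bar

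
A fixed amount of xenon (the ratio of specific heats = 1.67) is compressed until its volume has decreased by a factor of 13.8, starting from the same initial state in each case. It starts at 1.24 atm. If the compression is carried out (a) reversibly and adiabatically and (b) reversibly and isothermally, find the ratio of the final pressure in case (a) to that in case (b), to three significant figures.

Isothermal: P_b = P₁(V₁/V₂) = 1.24×13.8.
Adiabatic: P_a = P₁(V₁/V₂)^γ = 1.24×13.8^(1.67).
P_a/P_b = (V₁/V₂)^(γ−1) = 13.8^(0.67) = 5.804.

P_adiabatic / P_isothermal ≈ 5.80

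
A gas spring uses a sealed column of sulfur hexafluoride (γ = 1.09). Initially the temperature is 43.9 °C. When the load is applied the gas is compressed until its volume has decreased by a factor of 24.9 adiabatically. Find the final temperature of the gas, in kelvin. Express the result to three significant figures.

T₂ ≈ 423 K

For a reversible adiabat TV^(γ−1) is constant, so T₂ = T₁ (V₁/V₂)^(γ−1).
T₁ = 43.9 °C = 317 K.
T₂ = 317 × 24.9^(0.09) = 423.4 K.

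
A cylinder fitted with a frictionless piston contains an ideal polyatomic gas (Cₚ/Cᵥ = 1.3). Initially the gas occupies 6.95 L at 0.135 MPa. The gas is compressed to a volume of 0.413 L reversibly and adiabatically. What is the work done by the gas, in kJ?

W ≈ -4.17 kJ

P₂ = P₁(V₁/V₂)^γ = 0.135×(6.95/0.413)^(1.3) = 5.299 MPa.
For a reversible adiabat, W_by_gas = (P₁V₁ − P₂V₂)/(γ−1).
W_by = (135000×0.00695 − 5.299×10^6×0.000413) / (0.3) = -4167 J.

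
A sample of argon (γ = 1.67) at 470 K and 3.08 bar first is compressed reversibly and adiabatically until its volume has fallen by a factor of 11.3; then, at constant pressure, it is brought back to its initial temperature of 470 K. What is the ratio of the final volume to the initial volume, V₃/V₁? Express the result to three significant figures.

V₃/V₁ ≈ 0.0174

Adiabatic step: V₂/V₁ = 0.0885; T₂ = T₁·11.3^(0.67) = 2386 K.
Isobaric step: V₃/V₂ = T₃/T₂ = 470/2386.
V₃/V₁ = (V₂/V₁)(V₃/V₂) = 0.0885 × (470/2386) = 0.01743.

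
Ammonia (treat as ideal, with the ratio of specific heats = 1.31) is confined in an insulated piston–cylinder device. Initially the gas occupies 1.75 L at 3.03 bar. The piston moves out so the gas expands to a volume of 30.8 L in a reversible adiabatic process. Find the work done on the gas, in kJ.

P₂ = P₁(V₁/V₂)^γ = 3.03×(1.75/30.8)^(1.31) = 0.07077 bar.
For a reversible adiabat, W_by_gas = (P₁V₁ − P₂V₂)/(γ−1).
W_by = (303000×0.00175 − 7077×0.0308) / (0.31) = 1007 J.
W_on_gas = −W_by = -1007 J.

W ≈ -1.01 kJ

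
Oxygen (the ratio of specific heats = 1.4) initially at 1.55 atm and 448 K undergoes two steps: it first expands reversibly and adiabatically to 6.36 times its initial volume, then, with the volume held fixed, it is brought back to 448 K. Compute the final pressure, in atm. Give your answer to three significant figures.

Adiabatic step (PV^γ = const): P₂ = 1.55×(1/6.36)^(1.4) = 0.1163 atm; T₂ = 448×(1/6.36)^(0.4) = 213.7 K.
Isochoric: P₃ = P₂(T₃/T₂) = 0.1163 × (448/213.7) = 0.2437 atm.

P₃ ≈ 0.244 atm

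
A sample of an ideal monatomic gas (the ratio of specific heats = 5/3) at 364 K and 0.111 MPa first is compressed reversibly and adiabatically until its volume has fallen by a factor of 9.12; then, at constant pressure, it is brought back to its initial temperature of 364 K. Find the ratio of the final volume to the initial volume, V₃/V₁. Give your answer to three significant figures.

Adiabatic step: V₂/V₁ = 0.1096; T₂ = T₁·9.12^(2/3) = 1589 K.
Isobaric step: V₃/V₂ = T₃/T₂ = 364/1589.
V₃/V₁ = (V₂/V₁)(V₃/V₂) = 0.1096 × (364/1589) = 0.02512.

V₃/V₁ ≈ 0.0251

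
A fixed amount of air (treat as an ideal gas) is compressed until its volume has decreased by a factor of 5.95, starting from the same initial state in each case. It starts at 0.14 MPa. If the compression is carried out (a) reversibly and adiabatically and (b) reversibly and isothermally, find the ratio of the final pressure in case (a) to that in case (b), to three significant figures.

P_adiabatic / P_isothermal ≈ 2.04

For a diatomic ideal gas γ = 7/5.
Isothermal: P_b = P₁(V₁/V₂) = 0.14×5.95.
Adiabatic: P_a = P₁(V₁/V₂)^γ = 0.14×5.95^(7/5).
P_a/P_b = (V₁/V₂)^(γ−1) = 5.95^(2/5) = 2.041.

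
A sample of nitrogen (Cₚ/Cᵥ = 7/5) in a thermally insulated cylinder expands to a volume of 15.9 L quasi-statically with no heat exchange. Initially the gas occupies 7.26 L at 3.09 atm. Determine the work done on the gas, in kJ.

W ≈ -1.53 kJ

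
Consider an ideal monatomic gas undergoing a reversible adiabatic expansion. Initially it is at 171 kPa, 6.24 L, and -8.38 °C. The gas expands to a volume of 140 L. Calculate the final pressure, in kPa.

Adiabatic: P₁V₁^γ = P₂V₂^γ ⇒ P₂ = P₁ (V₁/V₂)^γ.
γ = 5/3 for a monatomic ideal gas.
P₂ = 171 × (6.24/140)^(5/3) = 0.9581 kPa.

P₂ ≈ 0.958 kPa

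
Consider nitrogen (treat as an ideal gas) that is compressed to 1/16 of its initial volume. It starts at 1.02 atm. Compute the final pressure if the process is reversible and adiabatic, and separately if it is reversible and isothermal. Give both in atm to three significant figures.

For a diatomic ideal gas γ = 7/5.
Isothermal: P₂ = P₁(V₁/V₂) = 1.02×16 = 16.32 atm.
Adiabatic: P₂ = P₁(V₁/V₂)^γ = 1.02×16^(7/5) = 49.47 atm.

adiabatic: 49.5 atm; isothermal: 16.3 atm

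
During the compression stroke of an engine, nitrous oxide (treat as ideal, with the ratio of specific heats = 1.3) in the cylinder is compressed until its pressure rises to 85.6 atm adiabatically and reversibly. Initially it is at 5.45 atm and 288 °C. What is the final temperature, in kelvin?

Adiabatic: T₂/T₁ = (P₂/P₁)^((γ−1)/γ).
T₁ = 288 °C = 561.1 K.
T₂ = 561.1 × (85.6/5.45)^(0.231) = 1059 K.

T₂ ≈ 1060 K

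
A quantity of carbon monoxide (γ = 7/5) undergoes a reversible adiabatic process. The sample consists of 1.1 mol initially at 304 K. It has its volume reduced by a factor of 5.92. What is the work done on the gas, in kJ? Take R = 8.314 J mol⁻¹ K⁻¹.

W ≈ 7.21 kJ

For a reversible adiabat TV^(γ−1) is constant, so T₂ = T₁ (V₁/V₂)^(γ−1).
T₂ = 304 × 5.92^(2/5) = 619.2 K.
Q = 0, so ΔU = W_on_gas = nCᵥΔT with Cᵥ = R/(γ−1) = 20.79 J/(mol·K).
ΔU = 1.1 × 20.79 × (619.2 − 304) = 7206 J.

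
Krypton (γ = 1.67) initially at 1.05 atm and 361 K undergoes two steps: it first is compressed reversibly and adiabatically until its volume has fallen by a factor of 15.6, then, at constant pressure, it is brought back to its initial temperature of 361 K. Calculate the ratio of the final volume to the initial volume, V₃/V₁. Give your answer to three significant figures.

V₃/V₁ ≈ 0.0102

Adiabatic step: V₂/V₁ = 0.0641; T₂ = T₁·15.6^(0.67) = 2275 K.
Isobaric step: V₃/V₂ = T₃/T₂ = 361/2275.
V₃/V₁ = (V₂/V₁)(V₃/V₂) = 0.0641 × (361/2275) = 0.01017.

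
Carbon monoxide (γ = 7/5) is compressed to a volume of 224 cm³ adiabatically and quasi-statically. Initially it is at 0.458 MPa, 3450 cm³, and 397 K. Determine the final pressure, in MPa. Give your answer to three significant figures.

P₂ ≈ 21.1 MPa

Adiabatic: P₁V₁^γ = P₂V₂^γ ⇒ P₂ = P₁ (V₁/V₂)^γ.
P₂ = 0.458 × (3450/224)^(7/5) = 21.06 MPa.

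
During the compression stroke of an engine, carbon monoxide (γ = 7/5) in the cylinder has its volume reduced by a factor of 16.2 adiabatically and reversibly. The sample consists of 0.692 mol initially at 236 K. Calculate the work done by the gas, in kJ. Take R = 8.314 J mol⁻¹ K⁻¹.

W ≈ -6.95 kJ

Adiabatic: T₁V₁^(γ−1) = T₂V₂^(γ−1) ⇒ T₂ = T₁ (V₁/V₂)^(γ−1).
T₂ = 236 × 16.2^(2/5) = 719 K.
Q = 0, so ΔU = W_on_gas = nCᵥΔT with Cᵥ = R/(γ−1) = 20.79 J/(mol·K).
ΔU = 0.692 × 20.79 × (719 − 236) = 6947 J.
Work done by the gas = −ΔU = -6947 J.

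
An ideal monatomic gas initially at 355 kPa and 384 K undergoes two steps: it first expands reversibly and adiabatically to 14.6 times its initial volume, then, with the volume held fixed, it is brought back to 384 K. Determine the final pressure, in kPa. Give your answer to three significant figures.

P₃ ≈ 24.3 kPa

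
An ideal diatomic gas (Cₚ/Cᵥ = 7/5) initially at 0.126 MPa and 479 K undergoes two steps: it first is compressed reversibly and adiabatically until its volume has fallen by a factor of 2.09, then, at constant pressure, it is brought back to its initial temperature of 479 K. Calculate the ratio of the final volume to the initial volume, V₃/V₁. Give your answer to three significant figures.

Adiabatic step: V₂/V₁ = 0.4785; T₂ = T₁·2.09^(2/5) = 643.3 K.
Isobaric step: V₃/V₂ = T₃/T₂ = 479/643.3.
V₃/V₁ = (V₂/V₁)(V₃/V₂) = 0.4785 × (479/643.3) = 0.3563.

V₃/V₁ ≈ 0.356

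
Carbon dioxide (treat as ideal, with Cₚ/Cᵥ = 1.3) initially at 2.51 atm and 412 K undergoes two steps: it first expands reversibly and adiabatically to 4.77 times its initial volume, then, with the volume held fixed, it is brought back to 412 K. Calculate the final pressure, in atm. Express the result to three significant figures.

P₃ ≈ 0.526 atm

Adiabatic step (PV^γ = const): P₂ = 2.51×(1/4.77)^(1.3) = 0.3293 atm; T₂ = 412×(1/4.77)^(0.3) = 257.8 K.
Isochoric: P₃ = P₂(T₃/T₂) = 0.3293 × (412/257.8) = 0.5262 atm.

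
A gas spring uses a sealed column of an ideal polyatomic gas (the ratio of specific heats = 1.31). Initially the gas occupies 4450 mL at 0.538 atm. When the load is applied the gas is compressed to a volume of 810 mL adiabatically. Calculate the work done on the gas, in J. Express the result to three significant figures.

W ≈ 544 J

P₂ = P₁(V₁/V₂)^γ = 0.538×(4450/810)^(1.31) = 5.012 atm.
For a reversible adiabat, W_by_gas = (P₁V₁ − P₂V₂)/(γ−1).
W_by = (54510×0.00445 − 507800×0.00081) / (0.31) = -544.4 J.
W_on_gas = −W_by = 544.4 J.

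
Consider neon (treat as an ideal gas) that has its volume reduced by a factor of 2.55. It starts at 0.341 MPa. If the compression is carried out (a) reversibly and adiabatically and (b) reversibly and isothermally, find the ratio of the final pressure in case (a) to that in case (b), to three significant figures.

P_adiabatic / P_isothermal ≈ 1.87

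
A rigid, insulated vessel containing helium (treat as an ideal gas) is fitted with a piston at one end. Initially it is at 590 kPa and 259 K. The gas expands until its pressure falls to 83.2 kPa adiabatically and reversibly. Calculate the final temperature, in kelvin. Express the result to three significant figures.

T₂ ≈ 118 K

Adiabatic: T₂/T₁ = (P₂/P₁)^((γ−1)/γ).
For a monatomic ideal gas γ = 5/3, so (γ−1)/γ = 2/5.
T₂ = 259 × (83.2/590)^(2/5) = 118.3 K.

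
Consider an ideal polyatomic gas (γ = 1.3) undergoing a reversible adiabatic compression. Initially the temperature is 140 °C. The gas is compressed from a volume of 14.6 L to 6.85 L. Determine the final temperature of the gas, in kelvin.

For a reversible adiabat TV^(γ−1) is constant, so T₂ = T₁ (V₁/V₂)^(γ−1).
T₁ = 140 °C = 413.1 K.
T₂ = 413.1 × (14.6/6.85)^(0.3) = 518.4 K.

T₂ ≈ 518 K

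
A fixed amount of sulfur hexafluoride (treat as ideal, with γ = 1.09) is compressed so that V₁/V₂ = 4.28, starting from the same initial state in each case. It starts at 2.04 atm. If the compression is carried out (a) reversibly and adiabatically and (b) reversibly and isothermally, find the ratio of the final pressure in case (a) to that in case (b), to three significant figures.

P_adiabatic / P_isothermal ≈ 1.14

Isothermal: P_b = P₁(V₁/V₂) = 2.04×4.28.
Adiabatic: P_a = P₁(V₁/V₂)^γ = 2.04×4.28^(1.09).
P_a/P_b = (V₁/V₂)^(γ−1) = 4.28^(0.09) = 1.14.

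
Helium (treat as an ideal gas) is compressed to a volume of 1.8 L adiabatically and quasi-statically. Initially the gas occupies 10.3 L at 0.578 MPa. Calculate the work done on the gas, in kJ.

γ = 5/3 for a monatomic ideal gas.
P₂ = P₁(V₁/V₂)^γ = 0.578×(10.3/1.8)^(5/3) = 10.58 MPa.
For a reversible adiabat, W_by_gas = (P₁V₁ − P₂V₂)/(γ−1).
W_by = (578000×0.0103 − 1.058×10^7×0.0018) / (2/3) = -19640 J.
W_on_gas = −W_by = 19640 J.

W ≈ 19.6 kJ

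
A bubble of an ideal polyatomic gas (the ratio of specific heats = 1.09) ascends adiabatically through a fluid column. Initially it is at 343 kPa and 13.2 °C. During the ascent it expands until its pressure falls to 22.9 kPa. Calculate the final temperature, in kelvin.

Adiabatic: T₂/T₁ = (P₂/P₁)^((γ−1)/γ).
T₁ = 13.2 °C = 286.3 K.
T₂ = 286.3 × (22.9/343)^(0.0826) = 229 K.

T₂ ≈ 229 K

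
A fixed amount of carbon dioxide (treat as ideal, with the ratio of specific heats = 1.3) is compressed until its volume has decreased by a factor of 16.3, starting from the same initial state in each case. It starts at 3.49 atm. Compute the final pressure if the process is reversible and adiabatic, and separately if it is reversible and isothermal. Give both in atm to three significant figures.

Isothermal: P₂ = P₁(V₁/V₂) = 3.49×16.3 = 56.89 atm.
Adiabatic: P₂ = P₁(V₁/V₂)^γ = 3.49×16.3^(1.3) = 131.4 atm.

adiabatic: 131 atm; isothermal: 56.9 atm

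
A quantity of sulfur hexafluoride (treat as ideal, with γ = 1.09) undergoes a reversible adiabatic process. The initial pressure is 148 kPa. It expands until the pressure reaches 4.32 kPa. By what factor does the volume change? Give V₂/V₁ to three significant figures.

V₂/V₁ ≈ 25.6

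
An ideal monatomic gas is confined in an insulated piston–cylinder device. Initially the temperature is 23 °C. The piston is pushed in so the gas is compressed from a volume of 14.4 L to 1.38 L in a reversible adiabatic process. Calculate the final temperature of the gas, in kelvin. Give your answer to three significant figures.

Adiabatic: T₁V₁^(γ−1) = T₂V₂^(γ−1) ⇒ T₂ = T₁ (V₁/V₂)^(γ−1).
For a monatomic ideal gas γ = 5/3, so γ−1 = 2/3.
T₁ = 23 °C = 296.1 K.
T₂ = 296.1 × (14.4/1.38)^(2/3) = 1414 K.

T₂ ≈ 1410 K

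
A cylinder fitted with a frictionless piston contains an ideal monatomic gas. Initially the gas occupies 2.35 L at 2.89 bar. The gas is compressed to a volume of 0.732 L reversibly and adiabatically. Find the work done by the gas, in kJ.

W ≈ -1.20 kJ

γ = 5/3 for a monatomic ideal gas.
P₂ = P₁(V₁/V₂)^γ = 2.89×(2.35/0.732)^(5/3) = 20.19 bar.
For a reversible adiabat, W_by_gas = (P₁V₁ − P₂V₂)/(γ−1).
W_by = (289000×0.00235 − 2.019×10^6×0.000732) / (2/3) = -1198 J.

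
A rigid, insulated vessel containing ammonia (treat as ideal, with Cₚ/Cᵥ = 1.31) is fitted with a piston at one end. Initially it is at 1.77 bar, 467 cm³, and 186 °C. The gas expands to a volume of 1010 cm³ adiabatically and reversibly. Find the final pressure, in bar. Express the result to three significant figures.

Adiabatic: P₁V₁^γ = P₂V₂^γ ⇒ P₂ = P₁ (V₁/V₂)^γ.
P₂ = 1.77 × (467/1010)^(1.31) = 0.6443 bar.

P₂ ≈ 0.644 bar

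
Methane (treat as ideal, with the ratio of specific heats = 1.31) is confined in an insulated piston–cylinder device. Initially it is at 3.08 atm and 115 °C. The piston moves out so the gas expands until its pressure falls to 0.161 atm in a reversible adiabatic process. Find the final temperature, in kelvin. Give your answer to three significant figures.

T₂ ≈ 193 K

Along an adiabat T P^((1−γ)/γ) is constant, so T₂ = T₁ (P₂/P₁)^((γ−1)/γ).
T₁ = 115 °C = 388.1 K.
T₂ = 388.1 × (0.161/3.08)^(0.237) = 193.1 K.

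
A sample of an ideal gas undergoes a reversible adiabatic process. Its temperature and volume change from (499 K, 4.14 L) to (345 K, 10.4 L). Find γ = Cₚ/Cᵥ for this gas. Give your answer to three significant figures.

γ ≈ 1.40

TV^(γ−1) = const ⇒ γ − 1 = ln(T₂/T₁) / ln(V₁/V₂).
γ = 1 + ln(345/499) / ln(4.14/10.4) = 1.401.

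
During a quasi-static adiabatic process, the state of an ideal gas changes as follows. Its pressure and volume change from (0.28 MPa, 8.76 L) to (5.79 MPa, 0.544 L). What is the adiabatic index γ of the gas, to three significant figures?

PV^γ = const ⇒ γ = ln(P₂/P₁) / ln(V₁/V₂).
γ = ln(5.79/0.28) / ln(8.76/0.544) = 1.09.

γ ≈ 1.09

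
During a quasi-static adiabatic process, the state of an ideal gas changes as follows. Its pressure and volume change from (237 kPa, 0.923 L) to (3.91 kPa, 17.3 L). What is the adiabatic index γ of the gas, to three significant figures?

γ ≈ 1.40

PV^γ = const ⇒ γ = ln(P₂/P₁) / ln(V₁/V₂).
γ = ln(3.91/237) / ln(0.923/17.3) = 1.4.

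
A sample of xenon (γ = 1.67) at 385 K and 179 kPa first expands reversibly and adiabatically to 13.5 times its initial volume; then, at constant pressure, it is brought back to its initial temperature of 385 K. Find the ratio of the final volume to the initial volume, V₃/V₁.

V₃/V₁ ≈ 77.2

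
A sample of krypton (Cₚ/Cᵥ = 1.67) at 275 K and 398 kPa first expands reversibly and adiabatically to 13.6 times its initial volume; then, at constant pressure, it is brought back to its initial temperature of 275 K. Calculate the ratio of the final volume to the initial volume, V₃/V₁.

Adiabatic step: V₂/V₁ = 13.6; T₂ = T₁·(1/13.6)^(0.67) = 47.85 K.
Isobaric step: V₃/V₂ = T₃/T₂ = 275/47.85.
V₃/V₁ = (V₂/V₁)(V₃/V₂) = 13.6 × (275/47.85) = 78.16.

V₃/V₁ ≈ 78.2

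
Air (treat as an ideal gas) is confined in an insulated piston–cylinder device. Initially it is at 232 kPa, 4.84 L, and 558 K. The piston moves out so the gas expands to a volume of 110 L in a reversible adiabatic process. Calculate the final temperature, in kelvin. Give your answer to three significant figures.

Adiabatic: T₁V₁^(γ−1) = T₂V₂^(γ−1) ⇒ T₂ = T₁ (V₁/V₂)^(γ−1).
γ = 7/5 for a diatomic ideal gas.
T₂ = 558 × (4.84/110)^(2/5) = 160 K.

T₂ ≈ 160 K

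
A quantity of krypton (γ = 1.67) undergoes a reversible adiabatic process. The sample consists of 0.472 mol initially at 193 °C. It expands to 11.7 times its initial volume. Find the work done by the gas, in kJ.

W ≈ 2.20 kJ

Adiabatic: T₁V₁^(γ−1) = T₂V₂^(γ−1) ⇒ T₂ = T₁ (V₁/V₂)^(γ−1).
T₁ = 193 °C = 466.1 K.
T₂ = 466.1 × (1/11.7)^(0.67) = 89.71 K.
Q = 0, so ΔU = W_on_gas = nCᵥΔT with Cᵥ = R/(γ−1) = 12.41 J/(mol·K).
ΔU = 0.472 × 12.41 × (89.71 − 466.1) = -2205 J.
Work done by the gas = −ΔU = 2205 J.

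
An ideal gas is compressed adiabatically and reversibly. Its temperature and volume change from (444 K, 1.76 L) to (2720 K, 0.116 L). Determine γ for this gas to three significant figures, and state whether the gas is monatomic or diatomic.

TV^(γ−1) = const ⇒ γ − 1 = ln(T₂/T₁) / ln(V₁/V₂).
γ = 1 + ln(2720/444) / ln(1.76/0.116) = 1.667.
γ ≈ 1.67 is close to 5/3, so the gas is monatomic.

γ ≈ 1.67; monatomic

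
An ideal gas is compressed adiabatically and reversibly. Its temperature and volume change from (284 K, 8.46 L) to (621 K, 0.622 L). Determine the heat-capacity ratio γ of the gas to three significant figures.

γ ≈ 1.30

TV^(γ−1) = const ⇒ γ − 1 = ln(T₂/T₁) / ln(V₁/V₂).
γ = 1 + ln(621/284) / ln(8.46/0.622) = 1.3.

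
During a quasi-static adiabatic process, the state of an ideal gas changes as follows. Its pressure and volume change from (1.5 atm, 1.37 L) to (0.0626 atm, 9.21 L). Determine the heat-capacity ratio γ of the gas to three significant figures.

γ ≈ 1.67

PV^γ = const ⇒ γ = ln(P₂/P₁) / ln(V₁/V₂).
γ = ln(0.0626/1.5) / ln(1.37/9.21) = 1.667.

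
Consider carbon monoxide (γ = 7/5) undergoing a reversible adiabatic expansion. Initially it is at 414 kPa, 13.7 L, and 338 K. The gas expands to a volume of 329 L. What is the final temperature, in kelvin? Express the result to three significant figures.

For a reversible adiabat TV^(γ−1) is constant, so T₂ = T₁ (V₁/V₂)^(γ−1).
T₂ = 338 × (13.7/329)^(2/5) = 94.78 K.

T₂ ≈ 94.8 K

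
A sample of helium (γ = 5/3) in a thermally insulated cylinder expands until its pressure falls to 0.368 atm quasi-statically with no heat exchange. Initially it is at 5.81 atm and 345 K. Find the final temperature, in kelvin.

Along an adiabat T P^((1−γ)/γ) is constant, so T₂ = T₁ (P₂/P₁)^((γ−1)/γ).
T₂ = 345 × (0.368/5.81)^(2/5) = 114.4 K.

T₂ ≈ 114 K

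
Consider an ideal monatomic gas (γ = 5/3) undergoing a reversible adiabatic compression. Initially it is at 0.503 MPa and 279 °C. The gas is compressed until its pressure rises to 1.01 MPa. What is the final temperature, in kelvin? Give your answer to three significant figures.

T₂ ≈ 730 K

Along an adiabat T P^((1−γ)/γ) is constant, so T₂ = T₁ (P₂/P₁)^((γ−1)/γ).
T₁ = 279 °C = 552.1 K.
T₂ = 552.1 × (1.01/0.503)^(2/5) = 729.7 K.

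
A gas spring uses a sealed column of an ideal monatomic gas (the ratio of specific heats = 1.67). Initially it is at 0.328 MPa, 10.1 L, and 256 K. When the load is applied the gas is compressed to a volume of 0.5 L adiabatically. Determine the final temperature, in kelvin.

Adiabatic: T₁V₁^(γ−1) = T₂V₂^(γ−1) ⇒ T₂ = T₁ (V₁/V₂)^(γ−1).
T₂ = 256 × (10.1/0.5)^(0.67) = 1918 K.

T₂ ≈ 1920 K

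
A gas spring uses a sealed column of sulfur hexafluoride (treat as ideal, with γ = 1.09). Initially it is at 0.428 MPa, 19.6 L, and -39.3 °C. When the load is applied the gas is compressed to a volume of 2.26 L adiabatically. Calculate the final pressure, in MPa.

Since PV^γ is constant along a reversible adiabat, P₂ = P₁ (V₁/V₂)^γ.
P₂ = 0.428 × (19.6/2.26)^(1.09) = 4.508 MPa.

P₂ ≈ 4.51 MPa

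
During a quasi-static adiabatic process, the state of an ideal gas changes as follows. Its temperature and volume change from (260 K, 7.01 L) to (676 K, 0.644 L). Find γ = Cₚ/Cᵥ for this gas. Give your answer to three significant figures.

TV^(γ−1) = const ⇒ γ − 1 = ln(T₂/T₁) / ln(V₁/V₂).
γ = 1 + ln(676/260) / ln(7.01/0.644) = 1.4.

γ ≈ 1.40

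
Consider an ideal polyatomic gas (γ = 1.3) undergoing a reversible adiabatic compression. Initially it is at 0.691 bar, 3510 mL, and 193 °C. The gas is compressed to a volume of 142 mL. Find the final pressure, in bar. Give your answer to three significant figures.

Adiabatic: P₁V₁^γ = P₂V₂^γ ⇒ P₂ = P₁ (V₁/V₂)^γ.
P₂ = 0.691 × (3510/142)^(1.3) = 44.71 bar.

P₂ ≈ 44.7 bar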